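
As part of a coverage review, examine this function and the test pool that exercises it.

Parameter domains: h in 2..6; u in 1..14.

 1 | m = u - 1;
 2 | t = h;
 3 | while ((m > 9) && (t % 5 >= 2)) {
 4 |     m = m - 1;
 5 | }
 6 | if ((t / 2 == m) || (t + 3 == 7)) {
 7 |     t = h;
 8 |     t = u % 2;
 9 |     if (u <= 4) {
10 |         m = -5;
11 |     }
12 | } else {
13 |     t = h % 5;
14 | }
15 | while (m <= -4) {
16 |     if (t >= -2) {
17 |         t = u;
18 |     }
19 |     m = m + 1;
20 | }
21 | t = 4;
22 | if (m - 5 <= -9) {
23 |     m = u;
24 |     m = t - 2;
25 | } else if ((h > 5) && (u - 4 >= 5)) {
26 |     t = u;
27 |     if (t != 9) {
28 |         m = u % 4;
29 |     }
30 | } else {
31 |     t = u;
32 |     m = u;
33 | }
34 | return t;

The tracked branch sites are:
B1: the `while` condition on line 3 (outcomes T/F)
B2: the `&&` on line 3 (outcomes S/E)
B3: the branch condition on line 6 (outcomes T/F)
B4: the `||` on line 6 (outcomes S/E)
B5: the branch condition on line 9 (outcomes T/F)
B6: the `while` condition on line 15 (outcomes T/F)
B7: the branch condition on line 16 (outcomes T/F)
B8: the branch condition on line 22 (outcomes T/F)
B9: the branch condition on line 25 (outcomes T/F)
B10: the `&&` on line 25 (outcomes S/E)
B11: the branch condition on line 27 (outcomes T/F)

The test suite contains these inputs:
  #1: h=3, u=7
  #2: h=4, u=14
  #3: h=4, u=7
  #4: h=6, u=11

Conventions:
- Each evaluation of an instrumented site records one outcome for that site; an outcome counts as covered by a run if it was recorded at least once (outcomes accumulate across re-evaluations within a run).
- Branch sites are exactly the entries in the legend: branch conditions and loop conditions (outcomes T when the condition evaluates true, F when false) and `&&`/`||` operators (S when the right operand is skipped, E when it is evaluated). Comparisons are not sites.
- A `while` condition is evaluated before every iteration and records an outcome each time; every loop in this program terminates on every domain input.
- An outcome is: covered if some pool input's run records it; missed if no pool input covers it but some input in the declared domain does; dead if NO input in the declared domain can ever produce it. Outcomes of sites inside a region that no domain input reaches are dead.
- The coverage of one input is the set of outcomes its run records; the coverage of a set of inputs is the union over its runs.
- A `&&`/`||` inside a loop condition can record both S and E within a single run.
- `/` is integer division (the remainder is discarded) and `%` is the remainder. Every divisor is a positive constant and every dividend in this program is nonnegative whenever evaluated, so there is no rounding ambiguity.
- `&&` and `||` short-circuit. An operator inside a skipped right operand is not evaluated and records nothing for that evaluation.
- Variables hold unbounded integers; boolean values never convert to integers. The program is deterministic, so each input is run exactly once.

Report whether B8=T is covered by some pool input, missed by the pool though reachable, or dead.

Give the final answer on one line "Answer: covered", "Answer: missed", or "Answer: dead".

no pool input records B8=T
checking all 70 inputs in the declared domain: B8=T is never recorded -> dead

Answer: dead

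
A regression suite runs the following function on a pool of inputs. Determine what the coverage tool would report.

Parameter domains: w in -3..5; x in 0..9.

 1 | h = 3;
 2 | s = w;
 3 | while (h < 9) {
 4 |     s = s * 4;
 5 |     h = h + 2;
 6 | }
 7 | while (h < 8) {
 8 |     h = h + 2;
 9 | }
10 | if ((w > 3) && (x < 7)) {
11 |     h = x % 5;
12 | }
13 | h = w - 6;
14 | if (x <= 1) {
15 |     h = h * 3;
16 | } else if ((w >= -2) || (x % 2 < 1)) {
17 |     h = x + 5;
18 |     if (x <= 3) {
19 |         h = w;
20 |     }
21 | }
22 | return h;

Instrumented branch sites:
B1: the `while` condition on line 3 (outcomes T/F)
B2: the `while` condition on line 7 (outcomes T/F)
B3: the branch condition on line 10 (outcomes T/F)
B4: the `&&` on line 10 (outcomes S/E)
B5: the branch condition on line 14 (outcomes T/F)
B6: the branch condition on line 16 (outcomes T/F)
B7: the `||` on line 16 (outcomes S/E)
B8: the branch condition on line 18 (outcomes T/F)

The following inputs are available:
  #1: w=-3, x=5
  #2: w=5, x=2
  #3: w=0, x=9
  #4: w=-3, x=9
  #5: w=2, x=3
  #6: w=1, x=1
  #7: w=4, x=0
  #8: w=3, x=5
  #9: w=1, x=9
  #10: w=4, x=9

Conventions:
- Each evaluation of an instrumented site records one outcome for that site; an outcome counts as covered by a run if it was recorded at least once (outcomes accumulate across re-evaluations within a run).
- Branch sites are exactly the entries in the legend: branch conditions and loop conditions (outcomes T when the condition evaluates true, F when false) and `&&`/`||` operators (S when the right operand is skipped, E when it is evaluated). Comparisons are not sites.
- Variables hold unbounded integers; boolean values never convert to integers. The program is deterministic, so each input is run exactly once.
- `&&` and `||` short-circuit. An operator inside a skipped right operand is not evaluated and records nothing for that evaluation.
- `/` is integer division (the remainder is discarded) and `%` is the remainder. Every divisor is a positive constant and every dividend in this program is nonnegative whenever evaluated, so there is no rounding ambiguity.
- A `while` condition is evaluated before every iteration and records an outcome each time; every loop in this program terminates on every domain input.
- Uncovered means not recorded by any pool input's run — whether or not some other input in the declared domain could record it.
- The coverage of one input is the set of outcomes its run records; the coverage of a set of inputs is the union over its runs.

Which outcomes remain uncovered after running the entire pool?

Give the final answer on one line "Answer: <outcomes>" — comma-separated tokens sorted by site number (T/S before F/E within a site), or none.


input #1 (w=-3, x=5): events B1->T, B1->T, B1->T, B1->F, B2->F, B4->S, B3->F, B5->F, B7->E, B6->F; covers B1=T, B1=F, B2=F, B3=F, B4=S, B5=F, B6=F, B7=E
input #2 (w=5, x=2): events B1->T, B1->T, B1->T, B1->F, B2->F, B4->E, B3->T, B5->F, B7->S, B6->T, B8->T; covers B1=T, B1=F, B2=F, B3=T, B4=E, B5=F, B6=T, B7=S, B8=T
input #3 (w=0, x=9): events B1->T, B1->T, B1->T, B1->F, B2->F, B4->S, B3->F, B5->F, B7->S, B6->T, B8->F; covers B1=T, B1=F, B2=F, B3=F, B4=S, B5=F, B6=T, B7=S, B8=F
input #4 (w=-3, x=9): events B1->T, B1->T, B1->T, B1->F, B2->F, B4->S, B3->F, B5->F, B7->E, B6->F; covers B1=T, B1=F, B2=F, B3=F, B4=S, B5=F, B6=F, B7=E
input #5 (w=2, x=3): events B1->T, B1->T, B1->T, B1->F, B2->F, B4->S, B3->F, B5->F, B7->S, B6->T, B8->T; covers B1=T, B1=F, B2=F, B3=F, B4=S, B5=F, B6=T, B7=S, B8=T
input #6 (w=1, x=1): events B1->T, B1->T, B1->T, B1->F, B2->F, B4->S, B3->F, B5->T; covers B1=T, B1=F, B2=F, B3=F, B4=S, B5=T
input #7 (w=4, x=0): events B1->T, B1->T, B1->T, B1->F, B2->F, B4->E, B3->T, B5->T; covers B1=T, B1=F, B2=F, B3=T, B4=E, B5=T
input #8 (w=3, x=5): events B1->T, B1->T, B1->T, B1->F, B2->F, B4->S, B3->F, B5->F, B7->S, B6->T, B8->F; covers B1=T, B1=F, B2=F, B3=F, B4=S, B5=F, B6=T, B7=S, B8=F
input #9 (w=1, x=9): events B1->T, B1->T, B1->T, B1->F, B2->F, B4->S, B3->F, B5->F, B7->S, B6->T, B8->F; covers B1=T, B1=F, B2=F, B3=F, B4=S, B5=F, B6=T, B7=S, B8=F
input #10 (w=4, x=9): events B1->T, B1->T, B1->T, B1->F, B2->F, B4->E, B3->F, B5->F, B7->S, B6->T, B8->F; covers B1=T, B1=F, B2=F, B3=F, B4=E, B5=F, B6=T, B7=S, B8=F
union over the pool: B1=T, B1=F, B2=F, B3=T, B3=F, B4=S, B4=E, B5=T, B5=F, B6=T, B6=F, B7=S, B7=E, B8=T, B8=F
uncovered (1 of 16): B2=T
Answer: B2=T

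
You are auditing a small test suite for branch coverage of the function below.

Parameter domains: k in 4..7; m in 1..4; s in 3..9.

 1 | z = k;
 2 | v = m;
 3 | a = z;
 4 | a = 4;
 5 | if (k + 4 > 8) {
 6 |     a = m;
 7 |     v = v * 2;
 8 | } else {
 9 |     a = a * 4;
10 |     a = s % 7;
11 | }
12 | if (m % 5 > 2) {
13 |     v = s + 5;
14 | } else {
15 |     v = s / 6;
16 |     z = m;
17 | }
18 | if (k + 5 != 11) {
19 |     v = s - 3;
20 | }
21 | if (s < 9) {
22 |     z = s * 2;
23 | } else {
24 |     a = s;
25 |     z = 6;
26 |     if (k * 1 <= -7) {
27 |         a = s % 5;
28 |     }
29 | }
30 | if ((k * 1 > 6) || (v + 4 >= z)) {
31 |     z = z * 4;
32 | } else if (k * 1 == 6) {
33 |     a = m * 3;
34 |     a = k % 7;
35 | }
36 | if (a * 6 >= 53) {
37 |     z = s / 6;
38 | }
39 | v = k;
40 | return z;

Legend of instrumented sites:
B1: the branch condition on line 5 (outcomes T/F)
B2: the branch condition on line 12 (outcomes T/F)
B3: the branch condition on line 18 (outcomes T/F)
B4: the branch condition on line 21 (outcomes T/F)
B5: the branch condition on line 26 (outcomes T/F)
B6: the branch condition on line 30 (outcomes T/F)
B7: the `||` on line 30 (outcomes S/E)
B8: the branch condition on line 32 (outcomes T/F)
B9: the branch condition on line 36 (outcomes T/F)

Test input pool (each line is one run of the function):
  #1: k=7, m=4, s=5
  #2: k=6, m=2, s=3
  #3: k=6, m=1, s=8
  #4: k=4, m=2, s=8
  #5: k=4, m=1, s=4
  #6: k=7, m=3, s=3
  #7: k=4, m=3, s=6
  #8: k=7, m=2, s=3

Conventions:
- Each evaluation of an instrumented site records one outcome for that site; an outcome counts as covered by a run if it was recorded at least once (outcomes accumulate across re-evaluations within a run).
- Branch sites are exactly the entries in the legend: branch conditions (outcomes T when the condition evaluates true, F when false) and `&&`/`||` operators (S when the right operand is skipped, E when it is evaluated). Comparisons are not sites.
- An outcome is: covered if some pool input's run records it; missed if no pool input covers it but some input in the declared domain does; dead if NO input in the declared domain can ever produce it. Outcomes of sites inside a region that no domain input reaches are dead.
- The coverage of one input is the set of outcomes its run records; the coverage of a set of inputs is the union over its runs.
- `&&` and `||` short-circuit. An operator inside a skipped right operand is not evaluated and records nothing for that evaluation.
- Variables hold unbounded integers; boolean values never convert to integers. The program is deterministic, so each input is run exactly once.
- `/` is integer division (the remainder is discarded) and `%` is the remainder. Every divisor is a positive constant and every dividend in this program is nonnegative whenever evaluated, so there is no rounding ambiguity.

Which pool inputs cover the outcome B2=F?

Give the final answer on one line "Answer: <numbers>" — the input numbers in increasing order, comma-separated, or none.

input #1 (k=7, m=4, s=5): does not produce B2=F
input #2 (k=6, m=2, s=3): produces B2=F
input #3 (k=6, m=1, s=8): produces B2=F
input #4 (k=4, m=2, s=8): produces B2=F
input #5 (k=4, m=1, s=4): produces B2=F
input #6 (k=7, m=3, s=3): does not produce B2=F
input #7 (k=4, m=3, s=6): does not produce B2=F
input #8 (k=7, m=2, s=3): produces B2=F

Answer: 2, 3, 4, 5, 8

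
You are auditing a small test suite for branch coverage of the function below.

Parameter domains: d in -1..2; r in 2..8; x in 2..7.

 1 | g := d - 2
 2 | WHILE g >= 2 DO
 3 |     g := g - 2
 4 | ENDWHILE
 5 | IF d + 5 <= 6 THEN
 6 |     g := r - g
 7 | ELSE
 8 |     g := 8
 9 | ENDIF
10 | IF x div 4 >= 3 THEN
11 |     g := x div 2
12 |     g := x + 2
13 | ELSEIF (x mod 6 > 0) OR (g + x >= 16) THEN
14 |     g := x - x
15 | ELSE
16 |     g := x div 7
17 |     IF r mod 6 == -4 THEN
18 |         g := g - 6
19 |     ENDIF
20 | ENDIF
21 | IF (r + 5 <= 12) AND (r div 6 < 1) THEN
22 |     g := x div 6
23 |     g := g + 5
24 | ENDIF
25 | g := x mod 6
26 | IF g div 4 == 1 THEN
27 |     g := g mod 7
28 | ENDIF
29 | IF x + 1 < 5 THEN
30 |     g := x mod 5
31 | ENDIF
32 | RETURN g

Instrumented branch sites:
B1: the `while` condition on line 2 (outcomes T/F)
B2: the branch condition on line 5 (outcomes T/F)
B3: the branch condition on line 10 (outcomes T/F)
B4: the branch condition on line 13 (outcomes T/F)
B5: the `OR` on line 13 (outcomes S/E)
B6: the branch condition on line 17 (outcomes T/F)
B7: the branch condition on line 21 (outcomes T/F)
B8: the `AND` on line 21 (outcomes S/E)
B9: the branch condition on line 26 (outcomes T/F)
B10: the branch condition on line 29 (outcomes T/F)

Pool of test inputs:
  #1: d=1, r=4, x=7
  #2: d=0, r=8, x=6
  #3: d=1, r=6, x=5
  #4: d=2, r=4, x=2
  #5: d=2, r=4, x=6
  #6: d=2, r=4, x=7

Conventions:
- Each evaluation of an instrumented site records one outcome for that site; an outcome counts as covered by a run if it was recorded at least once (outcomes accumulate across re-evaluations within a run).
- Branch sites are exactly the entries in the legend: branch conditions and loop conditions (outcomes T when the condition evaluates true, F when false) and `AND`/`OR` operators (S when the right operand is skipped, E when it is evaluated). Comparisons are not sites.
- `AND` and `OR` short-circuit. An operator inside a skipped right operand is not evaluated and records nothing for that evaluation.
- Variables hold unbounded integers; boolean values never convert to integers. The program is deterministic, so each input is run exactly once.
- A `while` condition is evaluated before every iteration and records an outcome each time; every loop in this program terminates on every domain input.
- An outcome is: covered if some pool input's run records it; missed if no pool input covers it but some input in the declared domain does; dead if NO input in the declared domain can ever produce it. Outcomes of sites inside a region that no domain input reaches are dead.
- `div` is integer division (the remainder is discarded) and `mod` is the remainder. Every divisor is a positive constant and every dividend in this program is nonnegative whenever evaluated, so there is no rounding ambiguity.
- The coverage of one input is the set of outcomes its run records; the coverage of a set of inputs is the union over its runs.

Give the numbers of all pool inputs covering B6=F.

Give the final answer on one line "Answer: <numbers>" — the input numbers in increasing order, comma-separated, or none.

input #1 (d=1, r=4, x=7): misses B6=F
input #2 (d=0, r=8, x=6): misses B6=F
input #3 (d=1, r=6, x=5): misses B6=F
input #4 (d=2, r=4, x=2): misses B6=F
input #5 (d=2, r=4, x=6): covers B6=F
input #6 (d=2, r=4, x=7): misses B6=F

Answer: 5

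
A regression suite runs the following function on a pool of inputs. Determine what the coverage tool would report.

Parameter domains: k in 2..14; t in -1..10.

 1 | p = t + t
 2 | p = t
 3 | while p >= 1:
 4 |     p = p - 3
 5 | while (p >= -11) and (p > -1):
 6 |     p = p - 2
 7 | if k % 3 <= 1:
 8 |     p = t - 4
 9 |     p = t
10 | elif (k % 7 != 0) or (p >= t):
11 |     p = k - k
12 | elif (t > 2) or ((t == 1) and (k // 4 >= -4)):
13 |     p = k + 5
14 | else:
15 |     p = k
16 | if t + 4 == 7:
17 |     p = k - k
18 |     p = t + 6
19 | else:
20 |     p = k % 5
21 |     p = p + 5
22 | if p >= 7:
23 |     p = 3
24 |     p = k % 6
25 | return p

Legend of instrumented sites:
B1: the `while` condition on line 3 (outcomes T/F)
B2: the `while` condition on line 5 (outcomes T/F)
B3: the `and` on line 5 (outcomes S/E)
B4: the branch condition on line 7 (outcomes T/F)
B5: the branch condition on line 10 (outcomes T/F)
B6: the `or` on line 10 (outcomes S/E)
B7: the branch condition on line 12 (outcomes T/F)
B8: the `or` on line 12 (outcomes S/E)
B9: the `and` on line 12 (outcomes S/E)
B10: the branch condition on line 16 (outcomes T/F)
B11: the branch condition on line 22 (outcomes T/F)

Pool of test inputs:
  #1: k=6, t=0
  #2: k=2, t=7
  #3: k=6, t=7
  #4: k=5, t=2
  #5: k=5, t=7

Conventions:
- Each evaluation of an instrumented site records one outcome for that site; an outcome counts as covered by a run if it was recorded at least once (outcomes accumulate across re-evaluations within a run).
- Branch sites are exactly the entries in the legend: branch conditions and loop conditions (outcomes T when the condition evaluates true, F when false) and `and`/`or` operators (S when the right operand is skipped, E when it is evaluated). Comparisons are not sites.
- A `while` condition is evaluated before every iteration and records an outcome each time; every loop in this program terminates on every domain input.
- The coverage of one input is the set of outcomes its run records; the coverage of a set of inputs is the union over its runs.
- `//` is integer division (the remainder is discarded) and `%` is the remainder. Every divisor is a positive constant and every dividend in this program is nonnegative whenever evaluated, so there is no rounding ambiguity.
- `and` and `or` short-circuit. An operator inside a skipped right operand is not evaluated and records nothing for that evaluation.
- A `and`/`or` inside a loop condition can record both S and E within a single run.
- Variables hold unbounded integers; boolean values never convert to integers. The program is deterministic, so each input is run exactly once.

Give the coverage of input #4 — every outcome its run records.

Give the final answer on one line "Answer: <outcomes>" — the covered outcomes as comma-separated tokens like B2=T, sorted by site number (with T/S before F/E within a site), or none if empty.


Running input #4 (k=5, t=2), event by event:
  B1->T, B1->F, B3->E, B2->F, B4->F, B6->S, B5->T, B10->F, B11->F
as a set, this run covers: B1=T, B1=F, B2=F, B3=E, B4=F, B5=T, B6=S, B10=F, B11=F
Answer: B1=T, B1=F, B2=F, B3=E, B4=F, B5=T, B6=S, B10=F, B11=F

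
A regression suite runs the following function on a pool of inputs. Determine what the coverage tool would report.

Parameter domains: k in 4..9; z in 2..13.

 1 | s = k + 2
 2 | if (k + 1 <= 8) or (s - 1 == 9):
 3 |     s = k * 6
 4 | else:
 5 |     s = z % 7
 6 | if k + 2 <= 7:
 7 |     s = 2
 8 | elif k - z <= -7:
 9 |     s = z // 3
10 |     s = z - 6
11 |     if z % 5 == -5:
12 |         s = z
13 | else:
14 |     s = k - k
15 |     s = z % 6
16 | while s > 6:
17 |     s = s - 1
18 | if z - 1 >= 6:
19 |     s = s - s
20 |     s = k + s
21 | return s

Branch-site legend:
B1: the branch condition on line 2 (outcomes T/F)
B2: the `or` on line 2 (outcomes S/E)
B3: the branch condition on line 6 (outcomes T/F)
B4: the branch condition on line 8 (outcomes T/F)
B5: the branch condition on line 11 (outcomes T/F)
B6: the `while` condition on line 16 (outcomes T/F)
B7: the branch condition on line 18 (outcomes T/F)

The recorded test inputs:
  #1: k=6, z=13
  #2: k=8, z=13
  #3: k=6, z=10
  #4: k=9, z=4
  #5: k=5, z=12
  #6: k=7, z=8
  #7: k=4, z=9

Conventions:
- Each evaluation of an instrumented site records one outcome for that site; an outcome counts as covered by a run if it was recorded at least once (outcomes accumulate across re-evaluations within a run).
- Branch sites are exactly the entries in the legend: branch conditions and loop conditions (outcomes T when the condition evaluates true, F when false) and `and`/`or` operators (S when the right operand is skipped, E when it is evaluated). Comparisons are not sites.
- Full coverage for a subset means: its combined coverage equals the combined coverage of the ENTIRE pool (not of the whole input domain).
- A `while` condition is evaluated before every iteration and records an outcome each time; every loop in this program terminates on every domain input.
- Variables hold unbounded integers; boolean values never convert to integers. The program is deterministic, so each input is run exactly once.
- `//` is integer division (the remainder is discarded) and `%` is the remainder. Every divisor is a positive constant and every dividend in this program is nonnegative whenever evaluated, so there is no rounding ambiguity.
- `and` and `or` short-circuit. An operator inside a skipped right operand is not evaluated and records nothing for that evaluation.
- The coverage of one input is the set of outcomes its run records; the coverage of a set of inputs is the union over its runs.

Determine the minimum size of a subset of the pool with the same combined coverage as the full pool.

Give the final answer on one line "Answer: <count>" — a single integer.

input #1, k=6, z=13: events B2->S, B1->T, B3->F, B4->T, B5->F, B6->T, B6->F, B7->T; outcomes B1=T, B2=S, B3=F, B4=T, B5=F, B6=T, B6=F, B7=T
input #2, k=8, z=13: events B2->E, B1->T, B3->F, B4->F, B6->F, B7->T; outcomes B1=T, B2=E, B3=F, B4=F, B6=F, B7=T
input #3, k=6, z=10: events B2->S, B1->T, B3->F, B4->F, B6->F, B7->T; outcomes B1=T, B2=S, B3=F, B4=F, B6=F, B7=T
input #4, k=9, z=4: events B2->E, B1->F, B3->F, B4->F, B6->F, B7->F; outcomes B1=F, B2=E, B3=F, B4=F, B6=F, B7=F
input #5, k=5, z=12: events B2->S, B1->T, B3->T, B6->F, B7->T; outcomes B1=T, B2=S, B3=T, B6=F, B7=T
input #6, k=7, z=8: events B2->S, B1->T, B3->F, B4->F, B6->F, B7->T; outcomes B1=T, B2=S, B3=F, B4=F, B6=F, B7=T
input #7, k=4, z=9: events B2->S, B1->T, B3->T, B6->F, B7->T; outcomes B1=T, B2=S, B3=T, B6=F, B7=T
the full pool covers 13 outcomes: B1=T, B1=F, B2=S, B2=E, B3=T, B3=F, B4=T, B4=F, B5=F, B6=T, B6=F, B7=T, B7=F
checked all size-1 subsets: none covers 13 outcomes (max 8/13)
checked all size-2 subsets: none covers 13 outcomes (max 12/13)
size 3: inputs {1, 4, 5} cover all 13 outcomes, and no lexicographically smaller subset of this size does

Answer: 3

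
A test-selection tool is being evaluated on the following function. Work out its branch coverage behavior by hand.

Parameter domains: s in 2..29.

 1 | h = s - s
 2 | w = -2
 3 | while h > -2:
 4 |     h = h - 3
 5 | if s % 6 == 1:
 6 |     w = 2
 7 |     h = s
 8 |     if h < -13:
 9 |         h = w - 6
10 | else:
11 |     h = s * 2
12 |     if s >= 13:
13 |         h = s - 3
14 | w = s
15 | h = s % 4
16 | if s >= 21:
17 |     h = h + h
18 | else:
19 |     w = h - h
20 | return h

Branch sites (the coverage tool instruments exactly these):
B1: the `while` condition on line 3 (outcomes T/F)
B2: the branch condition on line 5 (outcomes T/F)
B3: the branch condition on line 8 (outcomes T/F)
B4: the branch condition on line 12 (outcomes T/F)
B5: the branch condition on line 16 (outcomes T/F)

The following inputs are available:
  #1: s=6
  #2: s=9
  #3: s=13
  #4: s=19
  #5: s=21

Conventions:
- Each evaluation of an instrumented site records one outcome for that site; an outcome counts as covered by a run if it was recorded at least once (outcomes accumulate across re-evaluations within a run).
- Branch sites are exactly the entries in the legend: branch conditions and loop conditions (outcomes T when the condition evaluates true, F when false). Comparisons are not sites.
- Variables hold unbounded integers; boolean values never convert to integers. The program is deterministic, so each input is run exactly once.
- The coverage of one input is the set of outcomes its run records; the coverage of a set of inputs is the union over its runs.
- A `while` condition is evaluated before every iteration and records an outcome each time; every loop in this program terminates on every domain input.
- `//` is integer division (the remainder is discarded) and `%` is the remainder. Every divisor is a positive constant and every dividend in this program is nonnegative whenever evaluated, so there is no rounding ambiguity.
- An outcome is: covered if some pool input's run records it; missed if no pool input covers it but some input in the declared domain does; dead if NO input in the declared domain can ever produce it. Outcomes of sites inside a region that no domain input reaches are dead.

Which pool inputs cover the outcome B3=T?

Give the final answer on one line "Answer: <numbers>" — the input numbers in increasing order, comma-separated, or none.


input #1 (s=6): never hits B3=T
input #2 (s=9): never hits B3=T
input #3 (s=13): never hits B3=T
input #4 (s=19): never hits B3=T
input #5 (s=21): never hits B3=T
Answer: none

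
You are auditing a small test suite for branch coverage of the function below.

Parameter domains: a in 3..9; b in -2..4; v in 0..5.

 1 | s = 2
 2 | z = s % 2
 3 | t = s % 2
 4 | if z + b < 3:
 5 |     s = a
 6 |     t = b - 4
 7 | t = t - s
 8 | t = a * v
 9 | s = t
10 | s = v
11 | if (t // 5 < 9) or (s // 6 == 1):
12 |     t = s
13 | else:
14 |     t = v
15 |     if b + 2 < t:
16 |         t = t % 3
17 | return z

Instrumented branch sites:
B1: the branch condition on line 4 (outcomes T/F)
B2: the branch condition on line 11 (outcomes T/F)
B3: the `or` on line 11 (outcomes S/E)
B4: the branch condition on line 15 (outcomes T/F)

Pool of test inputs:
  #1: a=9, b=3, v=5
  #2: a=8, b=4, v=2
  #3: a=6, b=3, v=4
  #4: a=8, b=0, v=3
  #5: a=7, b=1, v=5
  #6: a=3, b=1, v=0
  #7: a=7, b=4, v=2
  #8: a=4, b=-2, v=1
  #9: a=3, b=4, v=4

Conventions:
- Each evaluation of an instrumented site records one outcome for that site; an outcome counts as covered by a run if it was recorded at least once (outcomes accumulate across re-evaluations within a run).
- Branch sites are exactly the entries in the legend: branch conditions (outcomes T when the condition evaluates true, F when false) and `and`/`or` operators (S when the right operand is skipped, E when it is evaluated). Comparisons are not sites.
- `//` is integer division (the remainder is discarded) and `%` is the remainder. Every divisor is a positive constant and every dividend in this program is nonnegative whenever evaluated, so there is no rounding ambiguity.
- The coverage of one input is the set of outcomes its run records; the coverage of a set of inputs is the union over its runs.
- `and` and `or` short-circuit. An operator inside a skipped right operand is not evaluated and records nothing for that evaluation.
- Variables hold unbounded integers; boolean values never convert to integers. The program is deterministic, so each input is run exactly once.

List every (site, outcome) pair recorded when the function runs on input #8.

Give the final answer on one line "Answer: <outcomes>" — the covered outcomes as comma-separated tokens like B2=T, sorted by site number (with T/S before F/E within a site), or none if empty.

Event log for input #8 (a=4, b=-2, v=1):
  B1->T, B3->S, B2->T
deduplicating events, the covered set is: B1=T, B2=T, B3=S

Answer: B1=T, B2=T, B3=S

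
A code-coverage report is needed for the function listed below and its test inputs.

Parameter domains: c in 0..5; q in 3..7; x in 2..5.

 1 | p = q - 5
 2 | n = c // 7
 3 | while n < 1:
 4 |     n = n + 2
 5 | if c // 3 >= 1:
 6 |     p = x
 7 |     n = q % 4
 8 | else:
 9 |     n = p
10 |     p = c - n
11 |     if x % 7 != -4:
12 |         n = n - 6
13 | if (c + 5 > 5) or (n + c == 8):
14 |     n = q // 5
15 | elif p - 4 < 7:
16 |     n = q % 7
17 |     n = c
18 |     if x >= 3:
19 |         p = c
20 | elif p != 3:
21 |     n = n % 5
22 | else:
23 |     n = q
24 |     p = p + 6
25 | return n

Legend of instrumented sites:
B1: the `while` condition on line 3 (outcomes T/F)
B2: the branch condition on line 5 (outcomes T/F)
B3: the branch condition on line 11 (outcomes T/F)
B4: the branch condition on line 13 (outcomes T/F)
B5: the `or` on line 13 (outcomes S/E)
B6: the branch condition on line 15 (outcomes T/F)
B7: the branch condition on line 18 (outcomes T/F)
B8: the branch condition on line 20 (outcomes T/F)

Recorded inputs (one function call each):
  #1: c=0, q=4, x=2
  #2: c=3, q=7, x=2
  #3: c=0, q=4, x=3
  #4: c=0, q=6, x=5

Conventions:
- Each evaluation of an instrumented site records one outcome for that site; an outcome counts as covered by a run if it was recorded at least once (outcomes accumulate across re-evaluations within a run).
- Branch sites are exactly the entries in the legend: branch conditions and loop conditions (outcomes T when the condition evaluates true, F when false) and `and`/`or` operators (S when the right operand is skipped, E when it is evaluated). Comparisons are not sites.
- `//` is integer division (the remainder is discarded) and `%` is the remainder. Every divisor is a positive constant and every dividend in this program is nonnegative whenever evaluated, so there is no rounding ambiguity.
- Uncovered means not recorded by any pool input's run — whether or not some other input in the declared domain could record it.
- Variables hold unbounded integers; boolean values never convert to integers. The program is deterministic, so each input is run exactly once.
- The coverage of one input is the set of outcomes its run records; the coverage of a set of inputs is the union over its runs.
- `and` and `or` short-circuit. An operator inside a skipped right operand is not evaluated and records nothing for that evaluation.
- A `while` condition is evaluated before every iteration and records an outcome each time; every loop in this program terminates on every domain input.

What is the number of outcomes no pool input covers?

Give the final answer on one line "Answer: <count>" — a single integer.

input #1 (c=0, q=4, x=2): covers B1=T, B1=F, B2=F, B3=T, B4=F, B5=E, B6=T, B7=F
input #2 (c=3, q=7, x=2): covers B1=T, B1=F, B2=T, B4=T, B5=S
input #3 (c=0, q=4, x=3): covers B1=T, B1=F, B2=F, B3=T, B4=F, B5=E, B6=T, B7=T
input #4 (c=0, q=6, x=5): covers B1=T, B1=F, B2=F, B3=T, B4=F, B5=E, B6=T, B7=T
union over the pool: B1=T, B1=F, B2=T, B2=F, B3=T, B4=T, B4=F, B5=S, B5=E, B6=T, B7=T, B7=F
uncovered (4 of 16): B3=F, B6=F, B8=T, B8=F

Answer: 4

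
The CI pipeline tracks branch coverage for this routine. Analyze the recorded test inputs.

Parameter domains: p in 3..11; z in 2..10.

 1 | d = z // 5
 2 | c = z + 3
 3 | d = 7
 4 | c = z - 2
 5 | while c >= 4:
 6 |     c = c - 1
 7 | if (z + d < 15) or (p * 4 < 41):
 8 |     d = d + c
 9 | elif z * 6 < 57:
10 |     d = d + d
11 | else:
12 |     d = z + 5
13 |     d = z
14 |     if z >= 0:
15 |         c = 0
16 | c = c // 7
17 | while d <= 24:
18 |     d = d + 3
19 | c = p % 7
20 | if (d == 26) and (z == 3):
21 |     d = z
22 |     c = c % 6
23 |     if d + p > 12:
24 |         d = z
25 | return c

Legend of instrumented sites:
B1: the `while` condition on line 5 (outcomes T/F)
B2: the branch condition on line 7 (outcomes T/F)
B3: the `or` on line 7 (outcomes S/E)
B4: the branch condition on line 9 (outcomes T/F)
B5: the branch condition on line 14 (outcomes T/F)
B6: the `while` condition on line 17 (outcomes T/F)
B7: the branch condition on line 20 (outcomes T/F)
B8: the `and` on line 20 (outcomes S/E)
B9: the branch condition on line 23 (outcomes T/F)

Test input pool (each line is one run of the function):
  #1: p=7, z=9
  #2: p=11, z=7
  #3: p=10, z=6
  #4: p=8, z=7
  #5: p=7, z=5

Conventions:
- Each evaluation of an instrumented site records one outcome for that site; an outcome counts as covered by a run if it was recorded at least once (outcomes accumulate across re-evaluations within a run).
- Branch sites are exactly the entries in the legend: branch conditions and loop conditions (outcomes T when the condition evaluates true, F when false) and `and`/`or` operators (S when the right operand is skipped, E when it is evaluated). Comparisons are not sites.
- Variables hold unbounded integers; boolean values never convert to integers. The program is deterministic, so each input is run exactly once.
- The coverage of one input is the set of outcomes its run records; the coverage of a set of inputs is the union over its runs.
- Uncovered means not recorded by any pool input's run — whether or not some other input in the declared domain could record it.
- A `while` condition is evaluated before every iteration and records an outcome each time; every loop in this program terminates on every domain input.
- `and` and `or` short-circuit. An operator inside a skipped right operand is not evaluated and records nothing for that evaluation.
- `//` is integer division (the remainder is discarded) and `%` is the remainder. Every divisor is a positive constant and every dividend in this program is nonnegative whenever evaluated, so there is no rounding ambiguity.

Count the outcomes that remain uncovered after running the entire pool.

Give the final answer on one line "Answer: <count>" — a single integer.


#1 (p=7, z=9) -> B1->T, B1->T, B1->T, B1->T, B1->F, B3->E, B2->T, B6->T, B6->T, B6->T, B6->T, B6->T, B6->F, B8->S, ...; covered: B1=T, B1=F, B2=T, B3=E, B6=T, B6=F, B7=F, B8=S
#2 (p=11, z=7) -> B1->T, B1->T, B1->F, B3->S, B2->T, B6->T, B6->T, B6->T, B6->T, B6->T, B6->F, B8->S, B7->F; covered: B1=T, B1=F, B2=T, B3=S, B6=T, B6=F, B7=F, B8=S
#3 (p=10, z=6) -> B1->T, B1->F, B3->S, B2->T, B6->T, B6->T, B6->T, B6->T, B6->T, B6->F, B8->S, B7->F; covered: B1=T, B1=F, B2=T, B3=S, B6=T, B6=F, B7=F, B8=S
#4 (p=8, z=7) -> B1->T, B1->T, B1->F, B3->S, B2->T, B6->T, B6->T, B6->T, B6->T, B6->T, B6->F, B8->S, B7->F; covered: B1=T, B1=F, B2=T, B3=S, B6=T, B6=F, B7=F, B8=S
#5 (p=7, z=5) -> B1->F, B3->S, B2->T, B6->T, B6->T, B6->T, B6->T, B6->T, B6->F, B8->S, B7->F; covered: B1=F, B2=T, B3=S, B6=T, B6=F, B7=F, B8=S
union over the pool: B1=T, B1=F, B2=T, B3=S, B3=E, B6=T, B6=F, B7=F, B8=S
uncovered (9 of 18): B2=F, B4=T, B4=F, B5=T, B5=F, B7=T, B8=E, B9=T, B9=F
Answer: 9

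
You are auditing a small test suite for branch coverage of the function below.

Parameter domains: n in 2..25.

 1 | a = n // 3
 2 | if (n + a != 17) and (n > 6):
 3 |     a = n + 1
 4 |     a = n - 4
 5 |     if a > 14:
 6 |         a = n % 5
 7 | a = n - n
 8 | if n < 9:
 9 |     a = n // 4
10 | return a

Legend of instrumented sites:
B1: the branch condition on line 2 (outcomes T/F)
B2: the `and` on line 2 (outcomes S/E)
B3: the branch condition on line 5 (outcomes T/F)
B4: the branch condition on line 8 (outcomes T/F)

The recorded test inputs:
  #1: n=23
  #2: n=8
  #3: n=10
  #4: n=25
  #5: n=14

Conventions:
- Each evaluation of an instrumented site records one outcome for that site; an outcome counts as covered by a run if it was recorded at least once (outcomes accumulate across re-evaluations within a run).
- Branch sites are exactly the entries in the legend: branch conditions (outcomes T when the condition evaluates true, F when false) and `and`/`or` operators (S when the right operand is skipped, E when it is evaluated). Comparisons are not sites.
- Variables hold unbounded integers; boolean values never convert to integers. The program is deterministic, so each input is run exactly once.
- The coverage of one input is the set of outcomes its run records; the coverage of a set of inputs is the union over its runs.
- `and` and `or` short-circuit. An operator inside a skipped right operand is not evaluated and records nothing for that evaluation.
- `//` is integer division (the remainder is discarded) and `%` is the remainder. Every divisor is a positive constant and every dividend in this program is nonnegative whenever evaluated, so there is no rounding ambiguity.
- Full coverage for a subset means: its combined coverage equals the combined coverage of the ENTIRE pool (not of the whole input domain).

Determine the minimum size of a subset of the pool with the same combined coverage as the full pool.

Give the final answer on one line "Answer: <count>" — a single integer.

#1 (n=23) -> B2->E, B1->T, B3->T, B4->F; covered: B1=T, B2=E, B3=T, B4=F
#2 (n=8) -> B2->E, B1->T, B3->F, B4->T; covered: B1=T, B2=E, B3=F, B4=T
#3 (n=10) -> B2->E, B1->T, B3->F, B4->F; covered: B1=T, B2=E, B3=F, B4=F
#4 (n=25) -> B2->E, B1->T, B3->T, B4->F; covered: B1=T, B2=E, B3=T, B4=F
#5 (n=14) -> B2->E, B1->T, B3->F, B4->F; covered: B1=T, B2=E, B3=F, B4=F
the full pool covers 6 outcomes: B1=T, B2=E, B3=T, B3=F, B4=T, B4=F
checked all size-1 subsets: none covers 6 outcomes (max 4/6)
inputs {1, 2} (size 2) cover everything; no size-2 subset with a lexicographically smaller index list covers all 6

Answer: 2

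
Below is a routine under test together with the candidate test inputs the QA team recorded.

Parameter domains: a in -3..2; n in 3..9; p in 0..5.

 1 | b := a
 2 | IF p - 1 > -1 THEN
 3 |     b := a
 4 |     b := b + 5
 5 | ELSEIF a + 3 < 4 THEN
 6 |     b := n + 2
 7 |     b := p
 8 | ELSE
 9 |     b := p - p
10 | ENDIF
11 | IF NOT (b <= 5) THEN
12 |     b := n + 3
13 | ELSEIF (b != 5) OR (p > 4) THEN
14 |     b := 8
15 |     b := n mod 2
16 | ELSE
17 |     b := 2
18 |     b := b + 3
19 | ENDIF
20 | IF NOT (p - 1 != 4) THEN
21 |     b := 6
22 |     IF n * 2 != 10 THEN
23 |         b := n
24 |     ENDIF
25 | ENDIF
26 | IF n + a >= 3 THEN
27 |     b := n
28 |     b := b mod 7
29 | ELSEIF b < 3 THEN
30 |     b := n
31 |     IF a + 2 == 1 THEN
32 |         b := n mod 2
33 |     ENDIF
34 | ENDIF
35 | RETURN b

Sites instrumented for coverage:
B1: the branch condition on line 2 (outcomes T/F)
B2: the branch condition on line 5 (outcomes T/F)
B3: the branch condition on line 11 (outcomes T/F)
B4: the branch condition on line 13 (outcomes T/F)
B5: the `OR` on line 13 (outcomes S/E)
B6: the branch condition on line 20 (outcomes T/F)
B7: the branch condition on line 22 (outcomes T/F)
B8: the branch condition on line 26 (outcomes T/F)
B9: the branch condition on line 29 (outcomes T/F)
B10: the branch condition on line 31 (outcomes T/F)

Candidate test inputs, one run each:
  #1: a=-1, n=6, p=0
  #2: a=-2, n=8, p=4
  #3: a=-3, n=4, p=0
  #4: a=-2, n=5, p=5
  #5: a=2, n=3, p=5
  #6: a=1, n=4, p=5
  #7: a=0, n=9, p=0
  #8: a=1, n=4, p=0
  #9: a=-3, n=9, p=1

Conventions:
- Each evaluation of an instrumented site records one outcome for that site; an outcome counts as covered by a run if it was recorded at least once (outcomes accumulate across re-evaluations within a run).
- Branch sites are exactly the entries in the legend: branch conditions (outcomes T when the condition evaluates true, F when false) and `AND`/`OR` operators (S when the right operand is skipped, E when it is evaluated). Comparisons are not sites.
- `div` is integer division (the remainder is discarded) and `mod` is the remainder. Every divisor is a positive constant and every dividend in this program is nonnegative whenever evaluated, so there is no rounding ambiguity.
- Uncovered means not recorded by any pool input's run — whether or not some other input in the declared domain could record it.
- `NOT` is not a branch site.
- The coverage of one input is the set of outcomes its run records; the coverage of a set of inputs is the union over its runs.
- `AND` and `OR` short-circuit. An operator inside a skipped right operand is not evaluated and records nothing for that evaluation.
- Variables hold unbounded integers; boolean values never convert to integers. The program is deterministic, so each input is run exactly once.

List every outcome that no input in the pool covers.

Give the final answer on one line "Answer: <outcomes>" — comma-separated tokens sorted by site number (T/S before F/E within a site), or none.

run #1 (a=-1, n=6, p=0) runs B1->F, B2->T, B3->F, B5->S, B4->T, B6->F, B8->T; records B1=F, B2=T, B3=F, B4=T, B5=S, B6=F, B8=T
run #2 (a=-2, n=8, p=4) runs B1->T, B3->F, B5->S, B4->T, B6->F, B8->T; records B1=T, B3=F, B4=T, B5=S, B6=F, B8=T
run #3 (a=-3, n=4, p=0) runs B1->F, B2->T, B3->F, B5->S, B4->T, B6->F, B8->F, B9->T, B10->F; records B1=F, B2=T, B3=F, B4=T, B5=S, B6=F, B8=F, B9=T, B10=F
run #4 (a=-2, n=5, p=5) runs B1->T, B3->F, B5->S, B4->T, B6->T, B7->F, B8->T; records B1=T, B3=F, B4=T, B5=S, B6=T, B7=F, B8=T
run #5 (a=2, n=3, p=5) runs B1->T, B3->T, B6->T, B7->T, B8->T; records B1=T, B3=T, B6=T, B7=T, B8=T
run #6 (a=1, n=4, p=5) runs B1->T, B3->T, B6->T, B7->T, B8->T; records B1=T, B3=T, B6=T, B7=T, B8=T
run #7 (a=0, n=9, p=0) runs B1->F, B2->T, B3->F, B5->S, B4->T, B6->F, B8->T; records B1=F, B2=T, B3=F, B4=T, B5=S, B6=F, B8=T
run #8 (a=1, n=4, p=0) runs B1->F, B2->F, B3->F, B5->S, B4->T, B6->F, B8->T; records B1=F, B2=F, B3=F, B4=T, B5=S, B6=F, B8=T
run #9 (a=-3, n=9, p=1) runs B1->T, B3->F, B5->S, B4->T, B6->F, B8->T; records B1=T, B3=F, B4=T, B5=S, B6=F, B8=T
union over the pool: B1=T, B1=F, B2=T, B2=F, B3=T, B3=F, B4=T, B5=S, B6=T, B6=F, B7=T, B7=F, B8=T, B8=F, B9=T, B10=F
uncovered (4 of 20): B4=F, B5=E, B9=F, B10=T

Answer: B4=F, B5=E, B9=F, B10=T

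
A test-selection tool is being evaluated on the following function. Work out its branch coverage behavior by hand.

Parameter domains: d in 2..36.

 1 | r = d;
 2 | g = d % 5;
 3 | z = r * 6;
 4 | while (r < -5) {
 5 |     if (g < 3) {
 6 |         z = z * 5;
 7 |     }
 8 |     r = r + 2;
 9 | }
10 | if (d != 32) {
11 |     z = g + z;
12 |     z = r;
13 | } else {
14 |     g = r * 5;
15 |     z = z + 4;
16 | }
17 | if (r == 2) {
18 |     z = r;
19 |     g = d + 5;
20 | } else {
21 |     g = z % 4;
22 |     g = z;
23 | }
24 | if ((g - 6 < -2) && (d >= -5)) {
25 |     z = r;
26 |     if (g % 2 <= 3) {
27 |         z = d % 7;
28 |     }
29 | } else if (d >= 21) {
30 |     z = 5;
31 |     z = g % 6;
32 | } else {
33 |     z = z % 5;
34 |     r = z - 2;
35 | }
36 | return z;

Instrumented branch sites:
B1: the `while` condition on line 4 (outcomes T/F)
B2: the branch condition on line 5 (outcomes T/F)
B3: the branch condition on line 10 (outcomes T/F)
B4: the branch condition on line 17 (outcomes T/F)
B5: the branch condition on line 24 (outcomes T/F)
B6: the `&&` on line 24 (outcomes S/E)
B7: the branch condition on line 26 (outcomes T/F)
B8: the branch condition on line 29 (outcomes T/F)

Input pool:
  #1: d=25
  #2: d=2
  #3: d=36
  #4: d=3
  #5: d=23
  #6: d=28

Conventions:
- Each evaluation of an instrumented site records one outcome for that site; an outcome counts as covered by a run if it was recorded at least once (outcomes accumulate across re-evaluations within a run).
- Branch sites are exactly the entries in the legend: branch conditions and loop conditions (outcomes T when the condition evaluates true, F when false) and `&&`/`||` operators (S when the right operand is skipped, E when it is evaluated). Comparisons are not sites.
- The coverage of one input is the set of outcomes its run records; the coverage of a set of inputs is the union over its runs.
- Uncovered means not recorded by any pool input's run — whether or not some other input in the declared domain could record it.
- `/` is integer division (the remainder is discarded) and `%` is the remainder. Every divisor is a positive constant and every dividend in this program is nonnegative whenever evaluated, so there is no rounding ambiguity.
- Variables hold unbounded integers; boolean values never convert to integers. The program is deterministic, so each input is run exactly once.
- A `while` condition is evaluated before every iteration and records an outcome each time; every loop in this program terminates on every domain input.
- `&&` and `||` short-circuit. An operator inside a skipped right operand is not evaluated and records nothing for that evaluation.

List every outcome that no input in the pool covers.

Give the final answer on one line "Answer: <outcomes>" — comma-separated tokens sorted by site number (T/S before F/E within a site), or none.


input #1 (d=25): covers B1=F, B3=T, B4=F, B5=F, B6=S, B8=T
input #2 (d=2): covers B1=F, B3=T, B4=T, B5=F, B6=S, B8=F
input #3 (d=36): covers B1=F, B3=T, B4=F, B5=F, B6=S, B8=T
input #4 (d=3): covers B1=F, B3=T, B4=F, B5=T, B6=E, B7=T
input #5 (d=23): covers B1=F, B3=T, B4=F, B5=F, B6=S, B8=T
input #6 (d=28): covers B1=F, B3=T, B4=F, B5=F, B6=S, B8=T
union over the pool: B1=F, B3=T, B4=T, B4=F, B5=T, B5=F, B6=S, B6=E, B7=T, B8=T, B8=F
uncovered (5 of 16): B1=T, B2=T, B2=F, B3=F, B7=F
Answer: B1=T, B2=T, B2=F, B3=F, B7=F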